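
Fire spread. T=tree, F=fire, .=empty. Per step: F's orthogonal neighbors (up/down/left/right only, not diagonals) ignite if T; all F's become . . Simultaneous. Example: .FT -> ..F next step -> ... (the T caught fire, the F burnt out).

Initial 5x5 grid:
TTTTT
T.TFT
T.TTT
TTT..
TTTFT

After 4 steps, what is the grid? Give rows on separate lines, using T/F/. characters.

Step 1: 6 trees catch fire, 2 burn out
  TTTFT
  T.F.F
  T.TFT
  TTT..
  TTF.F
Step 2: 6 trees catch fire, 6 burn out
  TTF.F
  T....
  T.F.F
  TTF..
  TF...
Step 3: 3 trees catch fire, 6 burn out
  TF...
  T....
  T....
  TF...
  F....
Step 4: 2 trees catch fire, 3 burn out
  F....
  T....
  T....
  F....
  .....

F....
T....
T....
F....
.....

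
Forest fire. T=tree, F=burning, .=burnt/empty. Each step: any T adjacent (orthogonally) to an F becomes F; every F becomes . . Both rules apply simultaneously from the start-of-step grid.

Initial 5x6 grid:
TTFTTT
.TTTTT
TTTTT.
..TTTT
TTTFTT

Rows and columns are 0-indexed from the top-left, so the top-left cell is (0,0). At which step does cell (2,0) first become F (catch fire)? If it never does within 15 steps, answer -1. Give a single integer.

Step 1: cell (2,0)='T' (+6 fires, +2 burnt)
Step 2: cell (2,0)='T' (+10 fires, +6 burnt)
Step 3: cell (2,0)='T' (+6 fires, +10 burnt)
Step 4: cell (2,0)='F' (+2 fires, +6 burnt)
  -> target ignites at step 4
Step 5: cell (2,0)='.' (+0 fires, +2 burnt)
  fire out at step 5

4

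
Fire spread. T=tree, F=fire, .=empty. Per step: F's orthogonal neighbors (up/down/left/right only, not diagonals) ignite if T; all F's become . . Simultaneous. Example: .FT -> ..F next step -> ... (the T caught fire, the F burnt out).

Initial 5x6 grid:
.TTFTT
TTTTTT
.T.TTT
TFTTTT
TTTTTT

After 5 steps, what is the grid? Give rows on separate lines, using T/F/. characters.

Step 1: 7 trees catch fire, 2 burn out
  .TF.FT
  TTTFTT
  .F.TTT
  F.FTTT
  TFTTTT
Step 2: 9 trees catch fire, 7 burn out
  .F...F
  TFF.FT
  ...FTT
  ...FTT
  F.FTTT
Step 3: 5 trees catch fire, 9 burn out
  ......
  F....F
  ....FT
  ....FT
  ...FTT
Step 4: 3 trees catch fire, 5 burn out
  ......
  ......
  .....F
  .....F
  ....FT
Step 5: 1 trees catch fire, 3 burn out
  ......
  ......
  ......
  ......
  .....F

......
......
......
......
.....F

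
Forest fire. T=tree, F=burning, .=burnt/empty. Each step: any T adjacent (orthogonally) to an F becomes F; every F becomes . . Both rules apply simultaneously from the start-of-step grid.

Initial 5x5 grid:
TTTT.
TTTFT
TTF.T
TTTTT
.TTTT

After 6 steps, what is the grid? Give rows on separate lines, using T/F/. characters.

Step 1: 5 trees catch fire, 2 burn out
  TTTF.
  TTF.F
  TF..T
  TTFTT
  .TTTT
Step 2: 7 trees catch fire, 5 burn out
  TTF..
  TF...
  F...F
  TF.FT
  .TFTT
Step 3: 6 trees catch fire, 7 burn out
  TF...
  F....
  .....
  F...F
  .F.FT
Step 4: 2 trees catch fire, 6 burn out
  F....
  .....
  .....
  .....
  ....F
Step 5: 0 trees catch fire, 2 burn out
  .....
  .....
  .....
  .....
  .....
Step 6: 0 trees catch fire, 0 burn out
  .....
  .....
  .....
  .....
  .....

.....
.....
.....
.....
.....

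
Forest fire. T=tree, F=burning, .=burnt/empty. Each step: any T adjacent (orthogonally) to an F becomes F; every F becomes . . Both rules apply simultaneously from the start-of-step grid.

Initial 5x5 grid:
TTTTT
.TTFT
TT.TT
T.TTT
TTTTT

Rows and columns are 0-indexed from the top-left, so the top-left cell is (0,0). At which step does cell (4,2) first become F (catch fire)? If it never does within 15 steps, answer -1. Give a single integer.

Step 1: cell (4,2)='T' (+4 fires, +1 burnt)
Step 2: cell (4,2)='T' (+5 fires, +4 burnt)
Step 3: cell (4,2)='T' (+5 fires, +5 burnt)
Step 4: cell (4,2)='F' (+4 fires, +5 burnt)
  -> target ignites at step 4
Step 5: cell (4,2)='.' (+2 fires, +4 burnt)
Step 6: cell (4,2)='.' (+1 fires, +2 burnt)
Step 7: cell (4,2)='.' (+0 fires, +1 burnt)
  fire out at step 7

4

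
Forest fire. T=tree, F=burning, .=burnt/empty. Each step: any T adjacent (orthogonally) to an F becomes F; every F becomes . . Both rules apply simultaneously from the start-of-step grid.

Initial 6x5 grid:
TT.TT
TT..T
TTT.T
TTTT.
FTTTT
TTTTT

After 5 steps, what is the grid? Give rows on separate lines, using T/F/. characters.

Step 1: 3 trees catch fire, 1 burn out
  TT.TT
  TT..T
  TTT.T
  FTTT.
  .FTTT
  FTTTT
Step 2: 4 trees catch fire, 3 burn out
  TT.TT
  TT..T
  FTT.T
  .FTT.
  ..FTT
  .FTTT
Step 3: 5 trees catch fire, 4 burn out
  TT.TT
  FT..T
  .FT.T
  ..FT.
  ...FT
  ..FTT
Step 4: 6 trees catch fire, 5 burn out
  FT.TT
  .F..T
  ..F.T
  ...F.
  ....F
  ...FT
Step 5: 2 trees catch fire, 6 burn out
  .F.TT
  ....T
  ....T
  .....
  .....
  ....F

.F.TT
....T
....T
.....
.....
....F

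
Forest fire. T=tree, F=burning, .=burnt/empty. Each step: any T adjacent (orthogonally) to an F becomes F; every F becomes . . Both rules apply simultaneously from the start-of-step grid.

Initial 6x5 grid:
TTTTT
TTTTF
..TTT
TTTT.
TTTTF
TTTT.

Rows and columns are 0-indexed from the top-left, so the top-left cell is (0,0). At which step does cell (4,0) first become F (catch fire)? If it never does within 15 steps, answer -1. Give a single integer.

Step 1: cell (4,0)='T' (+4 fires, +2 burnt)
Step 2: cell (4,0)='T' (+6 fires, +4 burnt)
Step 3: cell (4,0)='T' (+6 fires, +6 burnt)
Step 4: cell (4,0)='F' (+5 fires, +6 burnt)
  -> target ignites at step 4
Step 5: cell (4,0)='.' (+3 fires, +5 burnt)
Step 6: cell (4,0)='.' (+0 fires, +3 burnt)
  fire out at step 6

4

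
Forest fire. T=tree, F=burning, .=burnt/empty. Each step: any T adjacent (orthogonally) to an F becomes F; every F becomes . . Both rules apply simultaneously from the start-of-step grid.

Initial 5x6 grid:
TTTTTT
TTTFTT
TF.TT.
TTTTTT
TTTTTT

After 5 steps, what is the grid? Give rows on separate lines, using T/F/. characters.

Step 1: 7 trees catch fire, 2 burn out
  TTTFTT
  TFF.FT
  F..FT.
  TFTTTT
  TTTTTT
Step 2: 10 trees catch fire, 7 burn out
  TFF.FT
  F....F
  ....F.
  F.FFTT
  TFTTTT
Step 3: 6 trees catch fire, 10 burn out
  F....F
  ......
  ......
  ....FT
  F.FFTT
Step 4: 2 trees catch fire, 6 burn out
  ......
  ......
  ......
  .....F
  ....FT
Step 5: 1 trees catch fire, 2 burn out
  ......
  ......
  ......
  ......
  .....F

......
......
......
......
.....F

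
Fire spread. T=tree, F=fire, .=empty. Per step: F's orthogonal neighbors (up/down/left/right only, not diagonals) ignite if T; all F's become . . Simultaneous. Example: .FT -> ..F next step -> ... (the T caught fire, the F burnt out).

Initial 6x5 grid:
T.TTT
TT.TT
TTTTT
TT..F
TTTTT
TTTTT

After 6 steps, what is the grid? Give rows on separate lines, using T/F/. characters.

Step 1: 2 trees catch fire, 1 burn out
  T.TTT
  TT.TT
  TTTTF
  TT...
  TTTTF
  TTTTT
Step 2: 4 trees catch fire, 2 burn out
  T.TTT
  TT.TF
  TTTF.
  TT...
  TTTF.
  TTTTF
Step 3: 5 trees catch fire, 4 burn out
  T.TTF
  TT.F.
  TTF..
  TT...
  TTF..
  TTTF.
Step 4: 4 trees catch fire, 5 burn out
  T.TF.
  TT...
  TF...
  TT...
  TF...
  TTF..
Step 5: 6 trees catch fire, 4 burn out
  T.F..
  TF...
  F....
  TF...
  F....
  TF...
Step 6: 3 trees catch fire, 6 burn out
  T....
  F....
  .....
  F....
  .....
  F....

T....
F....
.....
F....
.....
F....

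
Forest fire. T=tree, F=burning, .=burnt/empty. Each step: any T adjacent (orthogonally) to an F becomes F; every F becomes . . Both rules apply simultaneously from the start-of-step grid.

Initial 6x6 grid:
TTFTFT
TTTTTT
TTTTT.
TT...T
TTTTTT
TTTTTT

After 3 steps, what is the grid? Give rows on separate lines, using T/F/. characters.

Step 1: 5 trees catch fire, 2 burn out
  TF.F.F
  TTFTFT
  TTTTT.
  TT...T
  TTTTTT
  TTTTTT
Step 2: 6 trees catch fire, 5 burn out
  F.....
  TF.F.F
  TTFTF.
  TT...T
  TTTTTT
  TTTTTT
Step 3: 3 trees catch fire, 6 burn out
  ......
  F.....
  TF.F..
  TT...T
  TTTTTT
  TTTTTT

......
F.....
TF.F..
TT...T
TTTTTT
TTTTTT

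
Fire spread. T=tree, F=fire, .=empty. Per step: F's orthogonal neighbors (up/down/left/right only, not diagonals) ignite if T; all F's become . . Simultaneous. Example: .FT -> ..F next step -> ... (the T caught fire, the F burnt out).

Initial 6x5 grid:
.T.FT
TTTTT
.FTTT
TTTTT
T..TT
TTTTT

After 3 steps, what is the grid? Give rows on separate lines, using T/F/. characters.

Step 1: 5 trees catch fire, 2 burn out
  .T..F
  TFTFT
  ..FTT
  TFTTT
  T..TT
  TTTTT
Step 2: 7 trees catch fire, 5 burn out
  .F...
  F.F.F
  ...FT
  F.FTT
  T..TT
  TTTTT
Step 3: 3 trees catch fire, 7 burn out
  .....
  .....
  ....F
  ...FT
  F..TT
  TTTTT

.....
.....
....F
...FT
F..TT
TTTTT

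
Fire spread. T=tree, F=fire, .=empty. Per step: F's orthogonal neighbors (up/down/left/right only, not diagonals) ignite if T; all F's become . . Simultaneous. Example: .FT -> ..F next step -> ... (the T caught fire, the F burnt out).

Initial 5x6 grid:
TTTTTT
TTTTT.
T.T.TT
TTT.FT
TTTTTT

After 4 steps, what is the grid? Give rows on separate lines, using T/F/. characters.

Step 1: 3 trees catch fire, 1 burn out
  TTTTTT
  TTTTT.
  T.T.FT
  TTT..F
  TTTTFT
Step 2: 4 trees catch fire, 3 burn out
  TTTTTT
  TTTTF.
  T.T..F
  TTT...
  TTTF.F
Step 3: 3 trees catch fire, 4 burn out
  TTTTFT
  TTTF..
  T.T...
  TTT...
  TTF...
Step 4: 5 trees catch fire, 3 burn out
  TTTF.F
  TTF...
  T.T...
  TTF...
  TF....

TTTF.F
TTF...
T.T...
TTF...
TF....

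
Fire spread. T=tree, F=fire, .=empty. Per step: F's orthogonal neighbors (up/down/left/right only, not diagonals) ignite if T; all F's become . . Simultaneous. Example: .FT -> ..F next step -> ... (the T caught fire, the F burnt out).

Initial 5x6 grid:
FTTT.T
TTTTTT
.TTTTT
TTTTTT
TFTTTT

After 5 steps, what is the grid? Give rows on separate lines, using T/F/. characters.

Step 1: 5 trees catch fire, 2 burn out
  .FTT.T
  FTTTTT
  .TTTTT
  TFTTTT
  F.FTTT
Step 2: 6 trees catch fire, 5 burn out
  ..FT.T
  .FTTTT
  .FTTTT
  F.FTTT
  ...FTT
Step 3: 5 trees catch fire, 6 burn out
  ...F.T
  ..FTTT
  ..FTTT
  ...FTT
  ....FT
Step 4: 4 trees catch fire, 5 burn out
  .....T
  ...FTT
  ...FTT
  ....FT
  .....F
Step 5: 3 trees catch fire, 4 burn out
  .....T
  ....FT
  ....FT
  .....F
  ......

.....T
....FT
....FT
.....F
......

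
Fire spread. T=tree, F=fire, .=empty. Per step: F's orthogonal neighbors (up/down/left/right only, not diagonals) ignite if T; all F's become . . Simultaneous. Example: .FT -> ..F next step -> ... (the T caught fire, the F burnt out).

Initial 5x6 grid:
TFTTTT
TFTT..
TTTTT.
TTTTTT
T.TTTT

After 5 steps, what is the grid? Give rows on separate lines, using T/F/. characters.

Step 1: 5 trees catch fire, 2 burn out
  F.FTTT
  F.FT..
  TFTTT.
  TTTTTT
  T.TTTT
Step 2: 5 trees catch fire, 5 burn out
  ...FTT
  ...F..
  F.FTT.
  TFTTTT
  T.TTTT
Step 3: 4 trees catch fire, 5 burn out
  ....FT
  ......
  ...FT.
  F.FTTT
  T.TTTT
Step 4: 5 trees catch fire, 4 burn out
  .....F
  ......
  ....F.
  ...FTT
  F.FTTT
Step 5: 2 trees catch fire, 5 burn out
  ......
  ......
  ......
  ....FT
  ...FTT

......
......
......
....FT
...FTT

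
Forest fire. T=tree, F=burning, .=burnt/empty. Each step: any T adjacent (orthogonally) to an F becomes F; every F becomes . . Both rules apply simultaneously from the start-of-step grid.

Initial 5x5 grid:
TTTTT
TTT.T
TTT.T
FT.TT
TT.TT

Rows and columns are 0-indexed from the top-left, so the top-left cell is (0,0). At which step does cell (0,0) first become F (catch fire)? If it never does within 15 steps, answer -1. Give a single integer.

Step 1: cell (0,0)='T' (+3 fires, +1 burnt)
Step 2: cell (0,0)='T' (+3 fires, +3 burnt)
Step 3: cell (0,0)='F' (+3 fires, +3 burnt)
  -> target ignites at step 3
Step 4: cell (0,0)='.' (+2 fires, +3 burnt)
Step 5: cell (0,0)='.' (+1 fires, +2 burnt)
Step 6: cell (0,0)='.' (+1 fires, +1 burnt)
Step 7: cell (0,0)='.' (+1 fires, +1 burnt)
Step 8: cell (0,0)='.' (+1 fires, +1 burnt)
Step 9: cell (0,0)='.' (+1 fires, +1 burnt)
Step 10: cell (0,0)='.' (+1 fires, +1 burnt)
Step 11: cell (0,0)='.' (+2 fires, +1 burnt)
Step 12: cell (0,0)='.' (+1 fires, +2 burnt)
Step 13: cell (0,0)='.' (+0 fires, +1 burnt)
  fire out at step 13

3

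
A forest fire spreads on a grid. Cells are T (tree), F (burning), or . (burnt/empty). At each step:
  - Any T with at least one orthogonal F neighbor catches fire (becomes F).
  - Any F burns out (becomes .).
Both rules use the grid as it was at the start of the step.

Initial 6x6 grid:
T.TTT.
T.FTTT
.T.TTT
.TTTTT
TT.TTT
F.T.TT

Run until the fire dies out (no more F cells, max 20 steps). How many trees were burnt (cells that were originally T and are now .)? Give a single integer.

Answer: 22

Derivation:
Step 1: +3 fires, +2 burnt (F count now 3)
Step 2: +4 fires, +3 burnt (F count now 4)
Step 3: +5 fires, +4 burnt (F count now 5)
Step 4: +5 fires, +5 burnt (F count now 5)
Step 5: +2 fires, +5 burnt (F count now 2)
Step 6: +2 fires, +2 burnt (F count now 2)
Step 7: +1 fires, +2 burnt (F count now 1)
Step 8: +0 fires, +1 burnt (F count now 0)
Fire out after step 8
Initially T: 25, now '.': 33
Total burnt (originally-T cells now '.'): 22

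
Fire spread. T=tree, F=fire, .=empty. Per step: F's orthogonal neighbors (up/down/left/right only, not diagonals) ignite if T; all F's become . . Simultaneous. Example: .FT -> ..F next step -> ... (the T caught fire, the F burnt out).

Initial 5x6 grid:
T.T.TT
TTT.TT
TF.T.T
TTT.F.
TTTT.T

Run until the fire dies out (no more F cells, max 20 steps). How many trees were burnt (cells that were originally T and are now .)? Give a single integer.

Answer: 13

Derivation:
Step 1: +3 fires, +2 burnt (F count now 3)
Step 2: +5 fires, +3 burnt (F count now 5)
Step 3: +4 fires, +5 burnt (F count now 4)
Step 4: +1 fires, +4 burnt (F count now 1)
Step 5: +0 fires, +1 burnt (F count now 0)
Fire out after step 5
Initially T: 20, now '.': 23
Total burnt (originally-T cells now '.'): 13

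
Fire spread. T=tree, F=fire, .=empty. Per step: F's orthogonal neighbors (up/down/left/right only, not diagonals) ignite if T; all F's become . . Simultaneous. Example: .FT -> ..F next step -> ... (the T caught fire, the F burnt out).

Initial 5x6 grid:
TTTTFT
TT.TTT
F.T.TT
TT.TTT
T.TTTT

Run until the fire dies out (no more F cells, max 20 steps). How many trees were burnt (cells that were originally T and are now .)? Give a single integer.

Step 1: +5 fires, +2 burnt (F count now 5)
Step 2: +8 fires, +5 burnt (F count now 8)
Step 3: +3 fires, +8 burnt (F count now 3)
Step 4: +3 fires, +3 burnt (F count now 3)
Step 5: +2 fires, +3 burnt (F count now 2)
Step 6: +1 fires, +2 burnt (F count now 1)
Step 7: +0 fires, +1 burnt (F count now 0)
Fire out after step 7
Initially T: 23, now '.': 29
Total burnt (originally-T cells now '.'): 22

Answer: 22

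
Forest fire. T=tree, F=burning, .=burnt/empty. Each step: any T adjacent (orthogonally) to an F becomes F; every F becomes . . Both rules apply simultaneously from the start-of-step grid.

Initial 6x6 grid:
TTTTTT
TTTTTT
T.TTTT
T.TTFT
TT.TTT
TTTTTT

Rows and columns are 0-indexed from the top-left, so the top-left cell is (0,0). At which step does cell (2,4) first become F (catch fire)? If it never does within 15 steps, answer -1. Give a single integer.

Step 1: cell (2,4)='F' (+4 fires, +1 burnt)
  -> target ignites at step 1
Step 2: cell (2,4)='.' (+7 fires, +4 burnt)
Step 3: cell (2,4)='.' (+6 fires, +7 burnt)
Step 4: cell (2,4)='.' (+4 fires, +6 burnt)
Step 5: cell (2,4)='.' (+3 fires, +4 burnt)
Step 6: cell (2,4)='.' (+4 fires, +3 burnt)
Step 7: cell (2,4)='.' (+3 fires, +4 burnt)
Step 8: cell (2,4)='.' (+1 fires, +3 burnt)
Step 9: cell (2,4)='.' (+0 fires, +1 burnt)
  fire out at step 9

1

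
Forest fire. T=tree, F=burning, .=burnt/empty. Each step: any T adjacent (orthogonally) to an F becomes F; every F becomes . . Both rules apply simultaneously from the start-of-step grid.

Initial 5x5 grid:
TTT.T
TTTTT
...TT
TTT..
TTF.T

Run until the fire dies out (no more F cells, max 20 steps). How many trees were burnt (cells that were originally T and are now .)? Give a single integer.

Step 1: +2 fires, +1 burnt (F count now 2)
Step 2: +2 fires, +2 burnt (F count now 2)
Step 3: +1 fires, +2 burnt (F count now 1)
Step 4: +0 fires, +1 burnt (F count now 0)
Fire out after step 4
Initially T: 17, now '.': 13
Total burnt (originally-T cells now '.'): 5

Answer: 5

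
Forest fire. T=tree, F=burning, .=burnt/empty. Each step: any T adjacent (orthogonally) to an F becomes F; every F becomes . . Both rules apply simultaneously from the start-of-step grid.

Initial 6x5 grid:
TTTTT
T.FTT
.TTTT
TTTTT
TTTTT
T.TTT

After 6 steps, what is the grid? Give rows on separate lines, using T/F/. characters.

Step 1: 3 trees catch fire, 1 burn out
  TTFTT
  T..FT
  .TFTT
  TTTTT
  TTTTT
  T.TTT
Step 2: 6 trees catch fire, 3 burn out
  TF.FT
  T...F
  .F.FT
  TTFTT
  TTTTT
  T.TTT
Step 3: 6 trees catch fire, 6 burn out
  F...F
  T....
  ....F
  TF.FT
  TTFTT
  T.TTT
Step 4: 6 trees catch fire, 6 burn out
  .....
  F....
  .....
  F...F
  TF.FT
  T.FTT
Step 5: 3 trees catch fire, 6 burn out
  .....
  .....
  .....
  .....
  F...F
  T..FT
Step 6: 2 trees catch fire, 3 burn out
  .....
  .....
  .....
  .....
  .....
  F...F

.....
.....
.....
.....
.....
F...F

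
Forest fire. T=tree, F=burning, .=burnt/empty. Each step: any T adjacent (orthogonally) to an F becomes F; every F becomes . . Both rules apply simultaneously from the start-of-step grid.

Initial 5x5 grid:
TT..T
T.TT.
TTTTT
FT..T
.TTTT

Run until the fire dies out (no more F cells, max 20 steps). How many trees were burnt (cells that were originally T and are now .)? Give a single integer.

Step 1: +2 fires, +1 burnt (F count now 2)
Step 2: +3 fires, +2 burnt (F count now 3)
Step 3: +3 fires, +3 burnt (F count now 3)
Step 4: +4 fires, +3 burnt (F count now 4)
Step 5: +3 fires, +4 burnt (F count now 3)
Step 6: +1 fires, +3 burnt (F count now 1)
Step 7: +0 fires, +1 burnt (F count now 0)
Fire out after step 7
Initially T: 17, now '.': 24
Total burnt (originally-T cells now '.'): 16

Answer: 16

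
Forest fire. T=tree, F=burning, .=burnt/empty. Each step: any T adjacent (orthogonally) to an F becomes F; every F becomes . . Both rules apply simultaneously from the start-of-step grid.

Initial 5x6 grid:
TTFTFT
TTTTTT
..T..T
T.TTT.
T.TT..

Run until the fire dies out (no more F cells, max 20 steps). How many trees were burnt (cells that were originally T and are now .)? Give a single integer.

Step 1: +5 fires, +2 burnt (F count now 5)
Step 2: +5 fires, +5 burnt (F count now 5)
Step 3: +3 fires, +5 burnt (F count now 3)
Step 4: +2 fires, +3 burnt (F count now 2)
Step 5: +2 fires, +2 burnt (F count now 2)
Step 6: +0 fires, +2 burnt (F count now 0)
Fire out after step 6
Initially T: 19, now '.': 28
Total burnt (originally-T cells now '.'): 17

Answer: 17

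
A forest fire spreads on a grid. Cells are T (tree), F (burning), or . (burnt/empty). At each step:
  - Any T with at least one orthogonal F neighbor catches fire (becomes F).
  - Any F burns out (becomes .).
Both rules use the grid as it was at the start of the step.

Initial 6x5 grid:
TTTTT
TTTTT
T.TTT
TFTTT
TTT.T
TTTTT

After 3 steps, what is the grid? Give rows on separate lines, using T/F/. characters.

Step 1: 3 trees catch fire, 1 burn out
  TTTTT
  TTTTT
  T.TTT
  F.FTT
  TFT.T
  TTTTT
Step 2: 6 trees catch fire, 3 burn out
  TTTTT
  TTTTT
  F.FTT
  ...FT
  F.F.T
  TFTTT
Step 3: 6 trees catch fire, 6 burn out
  TTTTT
  FTFTT
  ...FT
  ....F
  ....T
  F.FTT

TTTTT
FTFTT
...FT
....F
....T
F.FTT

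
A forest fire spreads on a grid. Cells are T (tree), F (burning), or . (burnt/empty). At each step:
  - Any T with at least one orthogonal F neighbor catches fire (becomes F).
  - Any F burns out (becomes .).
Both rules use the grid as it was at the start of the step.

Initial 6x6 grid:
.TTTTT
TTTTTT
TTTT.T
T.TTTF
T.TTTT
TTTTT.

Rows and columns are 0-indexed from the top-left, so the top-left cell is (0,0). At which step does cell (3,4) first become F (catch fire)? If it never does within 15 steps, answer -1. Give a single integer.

Step 1: cell (3,4)='F' (+3 fires, +1 burnt)
  -> target ignites at step 1
Step 2: cell (3,4)='.' (+3 fires, +3 burnt)
Step 3: cell (3,4)='.' (+6 fires, +3 burnt)
Step 4: cell (3,4)='.' (+5 fires, +6 burnt)
Step 5: cell (3,4)='.' (+4 fires, +5 burnt)
Step 6: cell (3,4)='.' (+4 fires, +4 burnt)
Step 7: cell (3,4)='.' (+4 fires, +4 burnt)
Step 8: cell (3,4)='.' (+1 fires, +4 burnt)
Step 9: cell (3,4)='.' (+0 fires, +1 burnt)
  fire out at step 9

1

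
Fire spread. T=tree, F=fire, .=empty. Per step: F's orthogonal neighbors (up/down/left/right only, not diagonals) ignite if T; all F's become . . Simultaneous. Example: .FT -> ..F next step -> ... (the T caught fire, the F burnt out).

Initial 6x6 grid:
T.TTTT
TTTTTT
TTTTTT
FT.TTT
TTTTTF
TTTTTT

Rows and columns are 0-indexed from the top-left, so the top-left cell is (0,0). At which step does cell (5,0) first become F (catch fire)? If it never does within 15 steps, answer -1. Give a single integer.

Step 1: cell (5,0)='T' (+6 fires, +2 burnt)
Step 2: cell (5,0)='F' (+8 fires, +6 burnt)
  -> target ignites at step 2
Step 3: cell (5,0)='.' (+9 fires, +8 burnt)
Step 4: cell (5,0)='.' (+5 fires, +9 burnt)
Step 5: cell (5,0)='.' (+3 fires, +5 burnt)
Step 6: cell (5,0)='.' (+1 fires, +3 burnt)
Step 7: cell (5,0)='.' (+0 fires, +1 burnt)
  fire out at step 7

2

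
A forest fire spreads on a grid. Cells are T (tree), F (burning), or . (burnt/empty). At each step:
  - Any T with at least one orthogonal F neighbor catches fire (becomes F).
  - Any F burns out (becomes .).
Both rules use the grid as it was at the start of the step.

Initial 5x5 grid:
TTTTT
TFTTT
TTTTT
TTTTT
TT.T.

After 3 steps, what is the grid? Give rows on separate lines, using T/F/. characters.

Step 1: 4 trees catch fire, 1 burn out
  TFTTT
  F.FTT
  TFTTT
  TTTTT
  TT.T.
Step 2: 6 trees catch fire, 4 burn out
  F.FTT
  ...FT
  F.FTT
  TFTTT
  TT.T.
Step 3: 6 trees catch fire, 6 burn out
  ...FT
  ....F
  ...FT
  F.FTT
  TF.T.

...FT
....F
...FT
F.FTT
TF.T.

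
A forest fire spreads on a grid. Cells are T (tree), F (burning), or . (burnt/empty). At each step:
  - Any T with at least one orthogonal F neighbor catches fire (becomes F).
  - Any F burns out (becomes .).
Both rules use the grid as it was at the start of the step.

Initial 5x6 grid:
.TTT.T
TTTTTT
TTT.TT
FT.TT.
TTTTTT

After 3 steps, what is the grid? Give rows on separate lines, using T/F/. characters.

Step 1: 3 trees catch fire, 1 burn out
  .TTT.T
  TTTTTT
  FTT.TT
  .F.TT.
  FTTTTT
Step 2: 3 trees catch fire, 3 burn out
  .TTT.T
  FTTTTT
  .FT.TT
  ...TT.
  .FTTTT
Step 3: 3 trees catch fire, 3 burn out
  .TTT.T
  .FTTTT
  ..F.TT
  ...TT.
  ..FTTT

.TTT.T
.FTTTT
..F.TT
...TT.
..FTTT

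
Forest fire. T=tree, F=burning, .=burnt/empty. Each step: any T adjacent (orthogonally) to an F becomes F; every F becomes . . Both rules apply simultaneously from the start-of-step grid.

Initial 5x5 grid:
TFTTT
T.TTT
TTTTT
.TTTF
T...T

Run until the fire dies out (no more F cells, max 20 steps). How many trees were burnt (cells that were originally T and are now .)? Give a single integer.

Answer: 17

Derivation:
Step 1: +5 fires, +2 burnt (F count now 5)
Step 2: +6 fires, +5 burnt (F count now 6)
Step 3: +5 fires, +6 burnt (F count now 5)
Step 4: +1 fires, +5 burnt (F count now 1)
Step 5: +0 fires, +1 burnt (F count now 0)
Fire out after step 5
Initially T: 18, now '.': 24
Total burnt (originally-T cells now '.'): 17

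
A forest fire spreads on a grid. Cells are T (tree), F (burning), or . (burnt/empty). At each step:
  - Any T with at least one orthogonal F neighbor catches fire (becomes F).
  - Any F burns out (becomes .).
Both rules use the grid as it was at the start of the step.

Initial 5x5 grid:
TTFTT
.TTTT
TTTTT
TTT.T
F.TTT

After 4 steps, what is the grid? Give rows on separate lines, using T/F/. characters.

Step 1: 4 trees catch fire, 2 burn out
  TF.FT
  .TFTT
  TTTTT
  FTT.T
  ..TTT
Step 2: 7 trees catch fire, 4 burn out
  F...F
  .F.FT
  FTFTT
  .FT.T
  ..TTT
Step 3: 4 trees catch fire, 7 burn out
  .....
  ....F
  .F.FT
  ..F.T
  ..TTT
Step 4: 2 trees catch fire, 4 burn out
  .....
  .....
  ....F
  ....T
  ..FTT

.....
.....
....F
....T
..FTT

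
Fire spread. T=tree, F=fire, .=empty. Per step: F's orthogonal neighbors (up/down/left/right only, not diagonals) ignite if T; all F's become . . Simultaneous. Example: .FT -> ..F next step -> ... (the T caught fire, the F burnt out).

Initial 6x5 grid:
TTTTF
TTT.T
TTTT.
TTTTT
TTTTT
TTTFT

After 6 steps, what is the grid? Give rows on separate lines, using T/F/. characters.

Step 1: 5 trees catch fire, 2 burn out
  TTTF.
  TTT.F
  TTTT.
  TTTTT
  TTTFT
  TTF.F
Step 2: 5 trees catch fire, 5 burn out
  TTF..
  TTT..
  TTTT.
  TTTFT
  TTF.F
  TF...
Step 3: 7 trees catch fire, 5 burn out
  TF...
  TTF..
  TTTF.
  TTF.F
  TF...
  F....
Step 4: 5 trees catch fire, 7 burn out
  F....
  TF...
  TTF..
  TF...
  F....
  .....
Step 5: 3 trees catch fire, 5 burn out
  .....
  F....
  TF...
  F....
  .....
  .....
Step 6: 1 trees catch fire, 3 burn out
  .....
  .....
  F....
  .....
  .....
  .....

.....
.....
F....
.....
.....
.....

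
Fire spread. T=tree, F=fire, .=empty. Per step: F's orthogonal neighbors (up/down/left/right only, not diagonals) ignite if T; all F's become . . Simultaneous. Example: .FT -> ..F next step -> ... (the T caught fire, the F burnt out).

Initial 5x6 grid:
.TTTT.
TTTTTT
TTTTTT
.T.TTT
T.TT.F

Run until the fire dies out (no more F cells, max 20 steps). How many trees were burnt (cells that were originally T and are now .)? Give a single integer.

Answer: 22

Derivation:
Step 1: +1 fires, +1 burnt (F count now 1)
Step 2: +2 fires, +1 burnt (F count now 2)
Step 3: +3 fires, +2 burnt (F count now 3)
Step 4: +3 fires, +3 burnt (F count now 3)
Step 5: +4 fires, +3 burnt (F count now 4)
Step 6: +3 fires, +4 burnt (F count now 3)
Step 7: +4 fires, +3 burnt (F count now 4)
Step 8: +2 fires, +4 burnt (F count now 2)
Step 9: +0 fires, +2 burnt (F count now 0)
Fire out after step 9
Initially T: 23, now '.': 29
Total burnt (originally-T cells now '.'): 22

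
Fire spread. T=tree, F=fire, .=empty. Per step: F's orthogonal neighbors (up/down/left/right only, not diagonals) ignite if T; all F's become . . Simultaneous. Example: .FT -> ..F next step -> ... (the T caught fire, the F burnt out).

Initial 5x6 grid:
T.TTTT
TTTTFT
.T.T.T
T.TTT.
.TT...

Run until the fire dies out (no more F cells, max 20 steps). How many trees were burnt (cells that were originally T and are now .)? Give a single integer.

Answer: 18

Derivation:
Step 1: +3 fires, +1 burnt (F count now 3)
Step 2: +5 fires, +3 burnt (F count now 5)
Step 3: +3 fires, +5 burnt (F count now 3)
Step 4: +4 fires, +3 burnt (F count now 4)
Step 5: +2 fires, +4 burnt (F count now 2)
Step 6: +1 fires, +2 burnt (F count now 1)
Step 7: +0 fires, +1 burnt (F count now 0)
Fire out after step 7
Initially T: 19, now '.': 29
Total burnt (originally-T cells now '.'): 18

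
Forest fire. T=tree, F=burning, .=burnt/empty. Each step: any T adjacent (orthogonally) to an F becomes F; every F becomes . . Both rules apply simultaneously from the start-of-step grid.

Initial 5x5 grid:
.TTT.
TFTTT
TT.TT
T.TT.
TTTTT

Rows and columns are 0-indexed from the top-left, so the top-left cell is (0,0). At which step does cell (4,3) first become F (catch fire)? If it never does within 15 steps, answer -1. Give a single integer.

Step 1: cell (4,3)='T' (+4 fires, +1 burnt)
Step 2: cell (4,3)='T' (+3 fires, +4 burnt)
Step 3: cell (4,3)='T' (+4 fires, +3 burnt)
Step 4: cell (4,3)='T' (+3 fires, +4 burnt)
Step 5: cell (4,3)='F' (+3 fires, +3 burnt)
  -> target ignites at step 5
Step 6: cell (4,3)='.' (+2 fires, +3 burnt)
Step 7: cell (4,3)='.' (+0 fires, +2 burnt)
  fire out at step 7

5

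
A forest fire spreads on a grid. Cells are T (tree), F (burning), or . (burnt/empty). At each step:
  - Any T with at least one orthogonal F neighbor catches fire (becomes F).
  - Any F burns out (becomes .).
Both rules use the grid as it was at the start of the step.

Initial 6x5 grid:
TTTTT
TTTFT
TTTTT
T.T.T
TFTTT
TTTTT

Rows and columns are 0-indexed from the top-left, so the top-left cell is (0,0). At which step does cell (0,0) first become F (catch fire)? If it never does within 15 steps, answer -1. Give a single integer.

Step 1: cell (0,0)='T' (+7 fires, +2 burnt)
Step 2: cell (0,0)='T' (+10 fires, +7 burnt)
Step 3: cell (0,0)='T' (+7 fires, +10 burnt)
Step 4: cell (0,0)='F' (+2 fires, +7 burnt)
  -> target ignites at step 4
Step 5: cell (0,0)='.' (+0 fires, +2 burnt)
  fire out at step 5

4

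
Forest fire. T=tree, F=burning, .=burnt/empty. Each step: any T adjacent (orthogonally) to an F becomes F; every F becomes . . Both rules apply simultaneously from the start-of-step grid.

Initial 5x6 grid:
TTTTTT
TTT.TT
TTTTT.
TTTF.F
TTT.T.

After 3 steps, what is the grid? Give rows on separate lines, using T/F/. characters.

Step 1: 2 trees catch fire, 2 burn out
  TTTTTT
  TTT.TT
  TTTFT.
  TTF...
  TTT.T.
Step 2: 4 trees catch fire, 2 burn out
  TTTTTT
  TTT.TT
  TTF.F.
  TF....
  TTF.T.
Step 3: 5 trees catch fire, 4 burn out
  TTTTTT
  TTF.FT
  TF....
  F.....
  TF..T.

TTTTTT
TTF.FT
TF....
F.....
TF..T.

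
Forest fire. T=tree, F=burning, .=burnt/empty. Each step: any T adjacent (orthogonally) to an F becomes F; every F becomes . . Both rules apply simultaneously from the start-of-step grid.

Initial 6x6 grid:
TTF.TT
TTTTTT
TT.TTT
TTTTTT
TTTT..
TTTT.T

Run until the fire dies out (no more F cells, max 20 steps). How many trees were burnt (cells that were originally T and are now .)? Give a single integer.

Answer: 29

Derivation:
Step 1: +2 fires, +1 burnt (F count now 2)
Step 2: +3 fires, +2 burnt (F count now 3)
Step 3: +4 fires, +3 burnt (F count now 4)
Step 4: +6 fires, +4 burnt (F count now 6)
Step 5: +7 fires, +6 burnt (F count now 7)
Step 6: +5 fires, +7 burnt (F count now 5)
Step 7: +2 fires, +5 burnt (F count now 2)
Step 8: +0 fires, +2 burnt (F count now 0)
Fire out after step 8
Initially T: 30, now '.': 35
Total burnt (originally-T cells now '.'): 29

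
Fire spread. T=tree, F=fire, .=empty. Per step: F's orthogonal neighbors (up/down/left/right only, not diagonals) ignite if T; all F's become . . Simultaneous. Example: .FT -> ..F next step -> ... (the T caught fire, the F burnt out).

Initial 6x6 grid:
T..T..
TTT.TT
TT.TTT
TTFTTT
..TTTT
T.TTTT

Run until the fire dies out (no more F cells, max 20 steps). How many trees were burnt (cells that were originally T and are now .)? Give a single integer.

Answer: 24

Derivation:
Step 1: +3 fires, +1 burnt (F count now 3)
Step 2: +6 fires, +3 burnt (F count now 6)
Step 3: +6 fires, +6 burnt (F count now 6)
Step 4: +6 fires, +6 burnt (F count now 6)
Step 5: +3 fires, +6 burnt (F count now 3)
Step 6: +0 fires, +3 burnt (F count now 0)
Fire out after step 6
Initially T: 26, now '.': 34
Total burnt (originally-T cells now '.'): 24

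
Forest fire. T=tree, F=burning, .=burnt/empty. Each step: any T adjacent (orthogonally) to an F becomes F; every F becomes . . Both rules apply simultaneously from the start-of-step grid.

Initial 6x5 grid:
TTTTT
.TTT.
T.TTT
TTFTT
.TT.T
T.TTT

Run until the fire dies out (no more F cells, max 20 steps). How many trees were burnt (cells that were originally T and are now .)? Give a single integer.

Step 1: +4 fires, +1 burnt (F count now 4)
Step 2: +6 fires, +4 burnt (F count now 6)
Step 3: +7 fires, +6 burnt (F count now 7)
Step 4: +3 fires, +7 burnt (F count now 3)
Step 5: +2 fires, +3 burnt (F count now 2)
Step 6: +0 fires, +2 burnt (F count now 0)
Fire out after step 6
Initially T: 23, now '.': 29
Total burnt (originally-T cells now '.'): 22

Answer: 22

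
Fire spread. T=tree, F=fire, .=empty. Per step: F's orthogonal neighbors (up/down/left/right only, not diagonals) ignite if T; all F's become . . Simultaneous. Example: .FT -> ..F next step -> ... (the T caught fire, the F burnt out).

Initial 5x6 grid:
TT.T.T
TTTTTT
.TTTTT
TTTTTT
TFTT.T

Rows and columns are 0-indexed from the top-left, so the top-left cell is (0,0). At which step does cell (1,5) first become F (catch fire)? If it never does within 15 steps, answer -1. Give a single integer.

Step 1: cell (1,5)='T' (+3 fires, +1 burnt)
Step 2: cell (1,5)='T' (+4 fires, +3 burnt)
Step 3: cell (1,5)='T' (+3 fires, +4 burnt)
Step 4: cell (1,5)='T' (+5 fires, +3 burnt)
Step 5: cell (1,5)='T' (+4 fires, +5 burnt)
Step 6: cell (1,5)='T' (+4 fires, +4 burnt)
Step 7: cell (1,5)='F' (+1 fires, +4 burnt)
  -> target ignites at step 7
Step 8: cell (1,5)='.' (+1 fires, +1 burnt)
Step 9: cell (1,5)='.' (+0 fires, +1 burnt)
  fire out at step 9

7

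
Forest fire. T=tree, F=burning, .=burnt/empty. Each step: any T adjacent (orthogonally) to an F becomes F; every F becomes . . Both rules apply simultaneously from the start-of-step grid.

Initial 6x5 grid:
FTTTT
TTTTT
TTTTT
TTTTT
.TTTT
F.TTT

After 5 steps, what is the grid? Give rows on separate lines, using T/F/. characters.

Step 1: 2 trees catch fire, 2 burn out
  .FTTT
  FTTTT
  TTTTT
  TTTTT
  .TTTT
  ..TTT
Step 2: 3 trees catch fire, 2 burn out
  ..FTT
  .FTTT
  FTTTT
  TTTTT
  .TTTT
  ..TTT
Step 3: 4 trees catch fire, 3 burn out
  ...FT
  ..FTT
  .FTTT
  FTTTT
  .TTTT
  ..TTT
Step 4: 4 trees catch fire, 4 burn out
  ....F
  ...FT
  ..FTT
  .FTTT
  .TTTT
  ..TTT
Step 5: 4 trees catch fire, 4 burn out
  .....
  ....F
  ...FT
  ..FTT
  .FTTT
  ..TTT

.....
....F
...FT
..FTT
.FTTT
..TTT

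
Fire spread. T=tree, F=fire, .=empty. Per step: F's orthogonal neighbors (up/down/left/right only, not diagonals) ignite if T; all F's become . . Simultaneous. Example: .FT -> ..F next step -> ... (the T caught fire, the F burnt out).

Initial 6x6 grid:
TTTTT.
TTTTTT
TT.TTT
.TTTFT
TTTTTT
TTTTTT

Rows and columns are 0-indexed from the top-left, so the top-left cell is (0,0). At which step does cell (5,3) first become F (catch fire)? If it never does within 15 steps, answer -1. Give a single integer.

Step 1: cell (5,3)='T' (+4 fires, +1 burnt)
Step 2: cell (5,3)='T' (+7 fires, +4 burnt)
Step 3: cell (5,3)='F' (+7 fires, +7 burnt)
  -> target ignites at step 3
Step 4: cell (5,3)='.' (+5 fires, +7 burnt)
Step 5: cell (5,3)='.' (+5 fires, +5 burnt)
Step 6: cell (5,3)='.' (+3 fires, +5 burnt)
Step 7: cell (5,3)='.' (+1 fires, +3 burnt)
Step 8: cell (5,3)='.' (+0 fires, +1 burnt)
  fire out at step 8

3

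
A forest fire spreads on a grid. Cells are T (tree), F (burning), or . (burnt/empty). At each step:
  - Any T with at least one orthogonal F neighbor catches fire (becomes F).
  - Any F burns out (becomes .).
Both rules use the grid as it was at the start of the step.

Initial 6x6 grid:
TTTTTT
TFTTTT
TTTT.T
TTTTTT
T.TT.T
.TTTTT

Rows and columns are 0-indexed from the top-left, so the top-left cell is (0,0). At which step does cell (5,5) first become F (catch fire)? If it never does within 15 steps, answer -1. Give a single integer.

Step 1: cell (5,5)='T' (+4 fires, +1 burnt)
Step 2: cell (5,5)='T' (+6 fires, +4 burnt)
Step 3: cell (5,5)='T' (+5 fires, +6 burnt)
Step 4: cell (5,5)='T' (+5 fires, +5 burnt)
Step 5: cell (5,5)='T' (+5 fires, +5 burnt)
Step 6: cell (5,5)='T' (+3 fires, +5 burnt)
Step 7: cell (5,5)='T' (+2 fires, +3 burnt)
Step 8: cell (5,5)='F' (+1 fires, +2 burnt)
  -> target ignites at step 8
Step 9: cell (5,5)='.' (+0 fires, +1 burnt)
  fire out at step 9

8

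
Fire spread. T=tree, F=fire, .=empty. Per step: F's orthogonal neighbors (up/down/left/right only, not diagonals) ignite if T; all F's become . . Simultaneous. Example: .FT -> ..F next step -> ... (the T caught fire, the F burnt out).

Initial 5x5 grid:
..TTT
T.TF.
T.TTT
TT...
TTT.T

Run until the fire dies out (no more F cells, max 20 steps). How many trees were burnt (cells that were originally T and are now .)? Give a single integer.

Step 1: +3 fires, +1 burnt (F count now 3)
Step 2: +4 fires, +3 burnt (F count now 4)
Step 3: +0 fires, +4 burnt (F count now 0)
Fire out after step 3
Initially T: 15, now '.': 17
Total burnt (originally-T cells now '.'): 7

Answer: 7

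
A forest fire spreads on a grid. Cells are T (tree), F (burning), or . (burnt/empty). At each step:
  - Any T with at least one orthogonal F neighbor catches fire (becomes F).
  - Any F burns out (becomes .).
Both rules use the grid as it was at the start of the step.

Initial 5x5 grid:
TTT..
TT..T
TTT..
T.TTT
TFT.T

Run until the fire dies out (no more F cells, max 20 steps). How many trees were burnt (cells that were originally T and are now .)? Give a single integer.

Answer: 15

Derivation:
Step 1: +2 fires, +1 burnt (F count now 2)
Step 2: +2 fires, +2 burnt (F count now 2)
Step 3: +3 fires, +2 burnt (F count now 3)
Step 4: +3 fires, +3 burnt (F count now 3)
Step 5: +3 fires, +3 burnt (F count now 3)
Step 6: +1 fires, +3 burnt (F count now 1)
Step 7: +1 fires, +1 burnt (F count now 1)
Step 8: +0 fires, +1 burnt (F count now 0)
Fire out after step 8
Initially T: 16, now '.': 24
Total burnt (originally-T cells now '.'): 15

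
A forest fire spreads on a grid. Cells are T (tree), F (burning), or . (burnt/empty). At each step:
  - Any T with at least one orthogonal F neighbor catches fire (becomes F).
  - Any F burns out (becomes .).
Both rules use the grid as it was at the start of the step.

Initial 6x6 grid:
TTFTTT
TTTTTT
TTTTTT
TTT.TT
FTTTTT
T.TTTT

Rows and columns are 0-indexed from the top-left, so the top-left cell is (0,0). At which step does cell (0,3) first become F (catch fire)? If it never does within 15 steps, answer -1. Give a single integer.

Step 1: cell (0,3)='F' (+6 fires, +2 burnt)
  -> target ignites at step 1
Step 2: cell (0,3)='.' (+8 fires, +6 burnt)
Step 3: cell (0,3)='.' (+8 fires, +8 burnt)
Step 4: cell (0,3)='.' (+4 fires, +8 burnt)
Step 5: cell (0,3)='.' (+4 fires, +4 burnt)
Step 6: cell (0,3)='.' (+2 fires, +4 burnt)
Step 7: cell (0,3)='.' (+0 fires, +2 burnt)
  fire out at step 7

1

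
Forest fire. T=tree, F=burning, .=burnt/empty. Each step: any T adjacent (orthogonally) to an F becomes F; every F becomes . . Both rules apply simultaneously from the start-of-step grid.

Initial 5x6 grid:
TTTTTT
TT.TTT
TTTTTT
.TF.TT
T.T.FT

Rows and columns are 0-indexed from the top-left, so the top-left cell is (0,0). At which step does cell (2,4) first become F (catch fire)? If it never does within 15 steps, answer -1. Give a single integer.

Step 1: cell (2,4)='T' (+5 fires, +2 burnt)
Step 2: cell (2,4)='F' (+4 fires, +5 burnt)
  -> target ignites at step 2
Step 3: cell (2,4)='.' (+5 fires, +4 burnt)
Step 4: cell (2,4)='.' (+5 fires, +5 burnt)
Step 5: cell (2,4)='.' (+3 fires, +5 burnt)
Step 6: cell (2,4)='.' (+0 fires, +3 burnt)
  fire out at step 6

2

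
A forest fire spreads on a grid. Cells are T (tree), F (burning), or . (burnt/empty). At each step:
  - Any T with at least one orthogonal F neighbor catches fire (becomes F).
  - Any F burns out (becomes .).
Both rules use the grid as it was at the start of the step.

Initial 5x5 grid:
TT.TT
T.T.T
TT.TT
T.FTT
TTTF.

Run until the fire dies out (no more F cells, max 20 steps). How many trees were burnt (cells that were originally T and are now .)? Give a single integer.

Step 1: +2 fires, +2 burnt (F count now 2)
Step 2: +3 fires, +2 burnt (F count now 3)
Step 3: +2 fires, +3 burnt (F count now 2)
Step 4: +2 fires, +2 burnt (F count now 2)
Step 5: +2 fires, +2 burnt (F count now 2)
Step 6: +3 fires, +2 burnt (F count now 3)
Step 7: +1 fires, +3 burnt (F count now 1)
Step 8: +1 fires, +1 burnt (F count now 1)
Step 9: +0 fires, +1 burnt (F count now 0)
Fire out after step 9
Initially T: 17, now '.': 24
Total burnt (originally-T cells now '.'): 16

Answer: 16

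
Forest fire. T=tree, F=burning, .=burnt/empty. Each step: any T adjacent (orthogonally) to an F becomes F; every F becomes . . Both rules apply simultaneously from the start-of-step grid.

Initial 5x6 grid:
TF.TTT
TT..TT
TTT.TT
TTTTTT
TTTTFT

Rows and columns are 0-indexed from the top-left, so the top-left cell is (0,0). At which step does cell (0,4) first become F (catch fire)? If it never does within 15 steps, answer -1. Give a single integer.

Step 1: cell (0,4)='T' (+5 fires, +2 burnt)
Step 2: cell (0,4)='T' (+6 fires, +5 burnt)
Step 3: cell (0,4)='T' (+7 fires, +6 burnt)
Step 4: cell (0,4)='F' (+4 fires, +7 burnt)
  -> target ignites at step 4
Step 5: cell (0,4)='.' (+2 fires, +4 burnt)
Step 6: cell (0,4)='.' (+0 fires, +2 burnt)
  fire out at step 6

4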